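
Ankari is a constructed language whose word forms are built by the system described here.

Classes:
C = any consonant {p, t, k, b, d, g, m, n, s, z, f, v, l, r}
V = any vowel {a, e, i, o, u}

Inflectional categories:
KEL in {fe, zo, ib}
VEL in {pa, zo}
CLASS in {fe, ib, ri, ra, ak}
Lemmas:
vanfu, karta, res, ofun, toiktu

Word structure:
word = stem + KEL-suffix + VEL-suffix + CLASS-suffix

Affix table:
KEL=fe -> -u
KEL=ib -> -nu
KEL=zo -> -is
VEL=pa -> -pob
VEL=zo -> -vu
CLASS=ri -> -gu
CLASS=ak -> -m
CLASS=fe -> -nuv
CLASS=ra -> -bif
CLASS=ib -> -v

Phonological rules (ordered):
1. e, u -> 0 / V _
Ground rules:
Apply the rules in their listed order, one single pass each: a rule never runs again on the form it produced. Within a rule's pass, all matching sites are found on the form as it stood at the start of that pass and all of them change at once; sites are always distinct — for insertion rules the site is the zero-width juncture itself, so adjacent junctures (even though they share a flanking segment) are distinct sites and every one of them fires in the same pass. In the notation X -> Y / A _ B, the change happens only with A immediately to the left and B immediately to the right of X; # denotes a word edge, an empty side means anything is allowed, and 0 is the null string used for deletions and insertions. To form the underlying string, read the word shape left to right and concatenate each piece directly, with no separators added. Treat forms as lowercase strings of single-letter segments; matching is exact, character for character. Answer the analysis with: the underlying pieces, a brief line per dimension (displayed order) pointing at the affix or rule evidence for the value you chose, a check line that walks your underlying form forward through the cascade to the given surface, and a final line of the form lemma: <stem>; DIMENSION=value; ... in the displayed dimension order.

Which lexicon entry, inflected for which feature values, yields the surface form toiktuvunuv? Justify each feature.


underlying: toiktu-u-vu-nuv
KEL=fe - signalled by the affix -u
VEL=zo - signalled by the affix -vu
CLASS=fe - signalled by the affix -nuv
check: toiktuuvunuv -> toiktuvunuv
lemma: toiktu; KEL=fe; VEL=zo; CLASS=fe


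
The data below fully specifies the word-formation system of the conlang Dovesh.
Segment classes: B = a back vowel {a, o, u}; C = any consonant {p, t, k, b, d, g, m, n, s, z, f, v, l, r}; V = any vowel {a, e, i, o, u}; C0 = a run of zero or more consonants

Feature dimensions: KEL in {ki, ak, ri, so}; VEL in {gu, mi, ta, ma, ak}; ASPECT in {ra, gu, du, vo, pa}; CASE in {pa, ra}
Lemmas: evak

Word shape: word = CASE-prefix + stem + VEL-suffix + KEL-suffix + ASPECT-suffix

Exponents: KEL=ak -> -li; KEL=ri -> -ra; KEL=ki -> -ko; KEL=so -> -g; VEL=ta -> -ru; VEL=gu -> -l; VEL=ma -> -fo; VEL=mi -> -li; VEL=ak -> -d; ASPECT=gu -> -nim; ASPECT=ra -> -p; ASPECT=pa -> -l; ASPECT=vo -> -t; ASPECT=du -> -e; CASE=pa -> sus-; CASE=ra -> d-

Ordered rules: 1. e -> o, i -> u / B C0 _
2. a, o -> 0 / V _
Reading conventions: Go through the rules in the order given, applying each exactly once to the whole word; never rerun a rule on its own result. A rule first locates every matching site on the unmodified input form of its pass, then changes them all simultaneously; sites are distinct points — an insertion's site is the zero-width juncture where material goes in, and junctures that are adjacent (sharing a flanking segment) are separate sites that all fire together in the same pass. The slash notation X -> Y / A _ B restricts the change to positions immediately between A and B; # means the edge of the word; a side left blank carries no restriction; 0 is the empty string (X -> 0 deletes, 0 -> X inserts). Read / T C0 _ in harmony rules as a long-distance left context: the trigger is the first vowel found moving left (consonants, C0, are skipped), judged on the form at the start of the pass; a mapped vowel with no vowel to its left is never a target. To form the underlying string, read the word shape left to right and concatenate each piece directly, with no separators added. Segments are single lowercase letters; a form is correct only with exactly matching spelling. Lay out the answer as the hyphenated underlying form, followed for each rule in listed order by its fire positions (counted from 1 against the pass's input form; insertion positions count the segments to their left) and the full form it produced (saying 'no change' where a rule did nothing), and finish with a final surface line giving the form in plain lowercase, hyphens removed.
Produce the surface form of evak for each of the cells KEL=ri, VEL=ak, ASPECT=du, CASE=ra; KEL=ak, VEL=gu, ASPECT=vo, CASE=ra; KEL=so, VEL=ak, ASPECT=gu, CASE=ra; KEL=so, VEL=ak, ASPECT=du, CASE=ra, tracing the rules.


cell KEL=ri, VEL=ak, ASPECT=du, CASE=ra:
underlying: d-evak-d-ra-e
1. e -> o, i -> u / B C0 _: fires at position(s) 9: devakdrao
2. a, o -> 0 / V _: fires at position(s) 9: devakdra
surface: devakdra

cell KEL=ak, VEL=gu, ASPECT=vo, CASE=ra:
underlying: d-evak-l-li-t
1. e -> o, i -> u / B C0 _: fires at position(s) 8: devakllut
2. a, o -> 0 / V _: no change
surface: devakllut

cell KEL=so, VEL=ak, ASPECT=gu, CASE=ra:
underlying: d-evak-d-g-nim
1. e -> o, i -> u / B C0 _: fires at position(s) 9: devakdgnum
2. a, o -> 0 / V _: no change
surface: devakdgnum

cell KEL=so, VEL=ak, ASPECT=du, CASE=ra:
underlying: d-evak-d-g-e
1. e -> o, i -> u / B C0 _: fires at position(s) 8: devakdgo
2. a, o -> 0 / V _: no change
surface: devakdgo


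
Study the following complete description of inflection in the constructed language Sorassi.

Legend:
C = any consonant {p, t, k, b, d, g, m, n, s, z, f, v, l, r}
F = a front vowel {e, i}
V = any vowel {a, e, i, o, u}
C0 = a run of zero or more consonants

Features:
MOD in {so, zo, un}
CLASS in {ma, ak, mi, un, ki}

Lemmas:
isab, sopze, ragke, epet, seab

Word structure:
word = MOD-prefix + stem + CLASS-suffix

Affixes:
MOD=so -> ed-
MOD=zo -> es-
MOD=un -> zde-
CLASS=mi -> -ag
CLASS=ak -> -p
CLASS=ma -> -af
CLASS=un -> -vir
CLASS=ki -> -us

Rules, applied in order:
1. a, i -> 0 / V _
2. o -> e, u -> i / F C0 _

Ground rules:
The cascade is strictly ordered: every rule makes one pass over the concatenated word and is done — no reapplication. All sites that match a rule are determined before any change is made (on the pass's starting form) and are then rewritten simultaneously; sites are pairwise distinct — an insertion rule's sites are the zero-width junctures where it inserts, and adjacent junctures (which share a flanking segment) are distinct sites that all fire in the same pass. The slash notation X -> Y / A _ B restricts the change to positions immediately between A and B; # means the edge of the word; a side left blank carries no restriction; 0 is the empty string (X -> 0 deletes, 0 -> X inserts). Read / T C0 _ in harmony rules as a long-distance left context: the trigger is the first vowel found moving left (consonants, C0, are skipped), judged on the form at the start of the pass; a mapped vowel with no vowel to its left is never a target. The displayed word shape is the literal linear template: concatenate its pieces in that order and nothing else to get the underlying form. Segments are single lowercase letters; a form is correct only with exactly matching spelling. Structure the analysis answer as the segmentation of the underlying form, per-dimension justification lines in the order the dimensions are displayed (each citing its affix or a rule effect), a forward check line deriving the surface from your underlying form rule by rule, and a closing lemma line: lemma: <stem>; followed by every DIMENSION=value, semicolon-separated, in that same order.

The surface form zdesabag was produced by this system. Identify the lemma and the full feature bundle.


underlying: zde-isab-ag
MOD=un - signalled by the affix zde-
CLASS=mi - signalled by the affix -ag
check: zdeisabag -> zdesabag -> zdesabag
lemma: isab; MOD=un; CLASS=mi


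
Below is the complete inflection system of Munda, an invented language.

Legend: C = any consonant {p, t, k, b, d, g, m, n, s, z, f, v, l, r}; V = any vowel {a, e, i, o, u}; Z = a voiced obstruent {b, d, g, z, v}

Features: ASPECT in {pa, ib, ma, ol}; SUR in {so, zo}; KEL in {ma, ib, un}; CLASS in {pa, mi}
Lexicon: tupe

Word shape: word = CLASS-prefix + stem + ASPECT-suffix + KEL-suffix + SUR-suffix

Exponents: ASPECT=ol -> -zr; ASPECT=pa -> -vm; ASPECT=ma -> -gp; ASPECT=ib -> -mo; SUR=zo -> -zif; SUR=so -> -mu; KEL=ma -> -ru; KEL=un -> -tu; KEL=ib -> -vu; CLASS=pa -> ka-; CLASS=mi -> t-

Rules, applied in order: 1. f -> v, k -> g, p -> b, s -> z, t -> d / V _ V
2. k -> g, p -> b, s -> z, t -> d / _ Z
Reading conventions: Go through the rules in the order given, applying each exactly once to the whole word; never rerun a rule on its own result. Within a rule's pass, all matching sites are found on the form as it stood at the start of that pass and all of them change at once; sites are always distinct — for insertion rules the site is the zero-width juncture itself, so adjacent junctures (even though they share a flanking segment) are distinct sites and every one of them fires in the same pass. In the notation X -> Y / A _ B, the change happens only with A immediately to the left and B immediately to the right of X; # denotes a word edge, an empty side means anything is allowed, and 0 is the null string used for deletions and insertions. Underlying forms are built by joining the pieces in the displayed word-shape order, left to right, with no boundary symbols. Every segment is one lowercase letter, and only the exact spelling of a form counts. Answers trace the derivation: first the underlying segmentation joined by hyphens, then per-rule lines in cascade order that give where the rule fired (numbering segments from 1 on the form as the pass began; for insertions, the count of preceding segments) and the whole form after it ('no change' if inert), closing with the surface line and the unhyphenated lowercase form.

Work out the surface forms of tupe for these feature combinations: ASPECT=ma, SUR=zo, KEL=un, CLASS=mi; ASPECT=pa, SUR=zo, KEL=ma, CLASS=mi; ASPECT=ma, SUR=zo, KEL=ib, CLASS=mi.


cell ASPECT=ma, SUR=zo, KEL=un, CLASS=mi:
underlying: t-tupe-gp-tu-zif
1. f -> v, k -> g, p -> b, s -> z, t -> d / V _ V: fires at position(s) 4: ttubegptuzif
2. k -> g, p -> b, s -> z, t -> d / _ Z: no change
surface: ttubegptuzif

cell ASPECT=pa, SUR=zo, KEL=ma, CLASS=mi:
underlying: t-tupe-vm-ru-zif
1. f -> v, k -> g, p -> b, s -> z, t -> d / V _ V: fires at position(s) 4: ttubevmruzif
2. k -> g, p -> b, s -> z, t -> d / _ Z: no change
surface: ttubevmruzif

cell ASPECT=ma, SUR=zo, KEL=ib, CLASS=mi:
underlying: t-tupe-gp-vu-zif
1. f -> v, k -> g, p -> b, s -> z, t -> d / V _ V: fires at position(s) 4: ttubegpvuzif
2. k -> g, p -> b, s -> z, t -> d / _ Z: fires at position(s) 7: ttubegbvuzif
surface: ttubegbvuzif


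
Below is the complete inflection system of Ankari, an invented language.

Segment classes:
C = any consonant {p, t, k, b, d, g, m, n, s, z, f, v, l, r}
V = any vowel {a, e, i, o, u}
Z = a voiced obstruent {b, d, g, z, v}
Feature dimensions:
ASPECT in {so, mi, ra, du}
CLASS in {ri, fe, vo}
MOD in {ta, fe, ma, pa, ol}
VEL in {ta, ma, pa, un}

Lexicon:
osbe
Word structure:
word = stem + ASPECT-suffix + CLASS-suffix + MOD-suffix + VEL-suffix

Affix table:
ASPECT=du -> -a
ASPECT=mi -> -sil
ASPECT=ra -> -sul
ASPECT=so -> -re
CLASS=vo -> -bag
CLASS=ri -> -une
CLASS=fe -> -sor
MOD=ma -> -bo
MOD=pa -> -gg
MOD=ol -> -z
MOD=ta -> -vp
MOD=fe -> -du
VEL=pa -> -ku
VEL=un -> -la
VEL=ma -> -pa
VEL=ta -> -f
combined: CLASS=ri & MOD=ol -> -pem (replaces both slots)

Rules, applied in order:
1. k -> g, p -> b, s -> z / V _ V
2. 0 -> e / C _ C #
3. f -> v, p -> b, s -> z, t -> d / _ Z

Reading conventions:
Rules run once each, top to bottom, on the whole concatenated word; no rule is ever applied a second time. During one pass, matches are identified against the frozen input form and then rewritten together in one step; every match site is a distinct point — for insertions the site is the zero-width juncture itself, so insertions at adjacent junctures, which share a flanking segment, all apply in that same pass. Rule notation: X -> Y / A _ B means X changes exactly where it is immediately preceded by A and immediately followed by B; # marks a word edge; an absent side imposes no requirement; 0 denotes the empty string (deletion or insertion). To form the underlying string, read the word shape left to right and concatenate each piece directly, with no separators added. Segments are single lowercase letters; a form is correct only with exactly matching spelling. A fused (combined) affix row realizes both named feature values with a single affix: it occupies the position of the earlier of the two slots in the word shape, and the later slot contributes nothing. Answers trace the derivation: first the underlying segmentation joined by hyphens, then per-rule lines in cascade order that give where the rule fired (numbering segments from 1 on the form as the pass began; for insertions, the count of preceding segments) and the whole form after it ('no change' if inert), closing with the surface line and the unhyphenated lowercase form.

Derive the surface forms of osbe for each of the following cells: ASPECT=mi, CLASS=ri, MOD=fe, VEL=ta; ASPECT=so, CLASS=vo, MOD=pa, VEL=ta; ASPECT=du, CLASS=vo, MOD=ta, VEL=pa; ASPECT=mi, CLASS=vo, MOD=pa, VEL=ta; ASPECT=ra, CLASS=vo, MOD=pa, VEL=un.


cell ASPECT=mi, CLASS=ri, MOD=fe, VEL=ta:
underlying: osbe-sil-une-du-f
1. k -> g, p -> b, s -> z / V _ V: fires at position(s) 5: osbeziluneduf
2. 0 -> e / C _ C #: no change
3. f -> v, p -> b, s -> z, t -> d / _ Z: fires at position(s) 2: ozbeziluneduf
surface: ozbeziluneduf

cell ASPECT=so, CLASS=vo, MOD=pa, VEL=ta:
underlying: osbe-re-bag-gg-f
1. k -> g, p -> b, s -> z / V _ V: no change
2. 0 -> e / C _ C #: inserts after position(s) 11: osberebagggef
3. f -> v, p -> b, s -> z, t -> d / _ Z: fires at position(s) 2: ozberebagggef
surface: ozberebagggef

cell ASPECT=du, CLASS=vo, MOD=ta, VEL=pa:
underlying: osbe-a-bag-vp-ku
1. k -> g, p -> b, s -> z / V _ V: no change
2. 0 -> e / C _ C #: no change
3. f -> v, p -> b, s -> z, t -> d / _ Z: fires at position(s) 2: ozbeabagvpku
surface: ozbeabagvpku

cell ASPECT=mi, CLASS=vo, MOD=pa, VEL=ta:
underlying: osbe-sil-bag-gg-f
1. k -> g, p -> b, s -> z / V _ V: fires at position(s) 5: osbezilbagggf
2. 0 -> e / C _ C #: inserts after position(s) 12: osbezilbagggef
3. f -> v, p -> b, s -> z, t -> d / _ Z: fires at position(s) 2: ozbezilbagggef
surface: ozbezilbagggef

cell ASPECT=ra, CLASS=vo, MOD=pa, VEL=un:
underlying: osbe-sul-bag-gg-la
1. k -> g, p -> b, s -> z / V _ V: fires at position(s) 5: osbezulbagggla
2. 0 -> e / C _ C #: no change
3. f -> v, p -> b, s -> z, t -> d / _ Z: fires at position(s) 2: ozbezulbagggla
surface: ozbezulbagggla


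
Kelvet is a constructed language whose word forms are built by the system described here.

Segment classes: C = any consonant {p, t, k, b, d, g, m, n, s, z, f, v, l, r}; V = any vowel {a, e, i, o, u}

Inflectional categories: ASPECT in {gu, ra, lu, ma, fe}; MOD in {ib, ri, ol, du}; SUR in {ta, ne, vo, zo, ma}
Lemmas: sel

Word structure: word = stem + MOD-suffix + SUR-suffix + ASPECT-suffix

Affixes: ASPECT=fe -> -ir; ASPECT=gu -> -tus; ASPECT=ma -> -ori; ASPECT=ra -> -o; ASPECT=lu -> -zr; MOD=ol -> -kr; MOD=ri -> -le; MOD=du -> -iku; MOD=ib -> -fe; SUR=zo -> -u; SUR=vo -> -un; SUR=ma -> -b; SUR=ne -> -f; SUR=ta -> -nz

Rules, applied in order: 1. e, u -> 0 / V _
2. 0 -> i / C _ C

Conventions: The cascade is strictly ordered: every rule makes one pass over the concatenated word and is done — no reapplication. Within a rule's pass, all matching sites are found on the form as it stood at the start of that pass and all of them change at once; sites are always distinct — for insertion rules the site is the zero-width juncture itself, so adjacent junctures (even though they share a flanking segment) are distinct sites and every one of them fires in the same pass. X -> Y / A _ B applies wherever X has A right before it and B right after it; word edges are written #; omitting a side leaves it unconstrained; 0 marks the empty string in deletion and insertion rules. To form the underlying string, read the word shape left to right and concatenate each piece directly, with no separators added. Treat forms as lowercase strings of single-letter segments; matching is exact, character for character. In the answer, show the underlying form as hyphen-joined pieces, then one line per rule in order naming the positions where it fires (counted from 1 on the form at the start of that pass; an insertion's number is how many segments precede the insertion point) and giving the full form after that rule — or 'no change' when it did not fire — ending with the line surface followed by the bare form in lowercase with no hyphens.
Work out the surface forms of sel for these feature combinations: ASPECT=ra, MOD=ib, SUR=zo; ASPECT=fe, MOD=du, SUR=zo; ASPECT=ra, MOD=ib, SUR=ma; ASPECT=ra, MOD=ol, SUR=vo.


cell ASPECT=ra, MOD=ib, SUR=zo:
underlying: sel-fe-u-o
1. e, u -> 0 / V _: fires at position(s) 6: selfeo
2. 0 -> i / C _ C: inserts after position(s) 3: selifeo
surface: selifeo

cell ASPECT=fe, MOD=du, SUR=zo:
underlying: sel-iku-u-ir
1. e, u -> 0 / V _: fires at position(s) 7: selikuir
2. 0 -> i / C _ C: no change
surface: selikuir

cell ASPECT=ra, MOD=ib, SUR=ma:
underlying: sel-fe-b-o
1. e, u -> 0 / V _: no change
2. 0 -> i / C _ C: inserts after position(s) 3: selifebo
surface: selifebo

cell ASPECT=ra, MOD=ol, SUR=vo:
underlying: sel-kr-un-o
1. e, u -> 0 / V _: no change
2. 0 -> i / C _ C: inserts after position(s) 3, 4: selikiruno
surface: selikiruno


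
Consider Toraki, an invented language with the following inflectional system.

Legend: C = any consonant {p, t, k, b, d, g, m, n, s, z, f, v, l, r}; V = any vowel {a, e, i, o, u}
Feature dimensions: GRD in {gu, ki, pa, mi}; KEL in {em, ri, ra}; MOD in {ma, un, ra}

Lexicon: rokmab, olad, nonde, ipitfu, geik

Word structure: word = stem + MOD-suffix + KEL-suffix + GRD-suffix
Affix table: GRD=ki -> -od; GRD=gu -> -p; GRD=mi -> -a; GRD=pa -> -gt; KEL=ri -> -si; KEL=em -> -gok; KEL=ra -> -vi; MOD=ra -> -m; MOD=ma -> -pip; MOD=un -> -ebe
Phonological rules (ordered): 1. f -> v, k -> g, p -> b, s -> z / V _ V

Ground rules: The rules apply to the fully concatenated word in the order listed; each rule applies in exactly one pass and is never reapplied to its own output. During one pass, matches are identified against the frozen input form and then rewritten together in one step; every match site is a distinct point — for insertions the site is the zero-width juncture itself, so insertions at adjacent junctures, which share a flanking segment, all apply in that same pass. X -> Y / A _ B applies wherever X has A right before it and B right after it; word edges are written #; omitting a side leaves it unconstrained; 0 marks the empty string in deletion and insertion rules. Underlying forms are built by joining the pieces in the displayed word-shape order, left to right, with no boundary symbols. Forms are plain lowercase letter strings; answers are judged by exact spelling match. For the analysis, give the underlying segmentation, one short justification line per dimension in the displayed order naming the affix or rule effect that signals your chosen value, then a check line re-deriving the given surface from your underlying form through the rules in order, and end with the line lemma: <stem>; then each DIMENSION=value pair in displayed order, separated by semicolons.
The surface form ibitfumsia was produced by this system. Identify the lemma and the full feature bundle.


underlying: ipitfu-m-si-a
GRD=mi - signalled by the affix -a
KEL=ri - signalled by the affix -si
MOD=ra - signalled by the affix -m
check: ipitfumsia -> ibitfumsia
lemma: ipitfu; GRD=mi; KEL=ri; MOD=ra


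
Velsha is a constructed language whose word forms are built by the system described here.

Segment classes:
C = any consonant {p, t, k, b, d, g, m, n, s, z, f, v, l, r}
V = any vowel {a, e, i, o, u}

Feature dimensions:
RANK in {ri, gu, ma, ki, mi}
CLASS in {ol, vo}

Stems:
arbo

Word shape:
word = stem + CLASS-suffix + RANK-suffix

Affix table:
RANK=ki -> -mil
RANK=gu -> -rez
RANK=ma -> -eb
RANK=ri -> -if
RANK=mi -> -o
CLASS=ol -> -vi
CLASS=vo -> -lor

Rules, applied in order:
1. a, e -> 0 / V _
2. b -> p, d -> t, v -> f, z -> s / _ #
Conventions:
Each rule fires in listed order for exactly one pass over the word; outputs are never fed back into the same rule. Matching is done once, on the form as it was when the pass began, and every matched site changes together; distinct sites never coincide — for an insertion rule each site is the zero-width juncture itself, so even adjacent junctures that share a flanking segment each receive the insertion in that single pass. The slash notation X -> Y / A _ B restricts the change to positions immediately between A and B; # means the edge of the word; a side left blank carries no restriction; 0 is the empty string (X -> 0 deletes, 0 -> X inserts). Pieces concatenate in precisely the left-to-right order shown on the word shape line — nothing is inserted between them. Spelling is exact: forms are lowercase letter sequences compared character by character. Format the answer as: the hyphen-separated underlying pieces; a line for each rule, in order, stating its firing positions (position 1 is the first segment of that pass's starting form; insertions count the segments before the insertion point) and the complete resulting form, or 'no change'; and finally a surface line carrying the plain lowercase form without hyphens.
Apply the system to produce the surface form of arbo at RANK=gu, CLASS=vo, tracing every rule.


underlying: arbo-lor-rez
1. a, e -> 0 / V _: no change
2. b -> p, d -> t, v -> f, z -> s / _ #: fires at position(s) 10: arbolorres
surface: arbolorres


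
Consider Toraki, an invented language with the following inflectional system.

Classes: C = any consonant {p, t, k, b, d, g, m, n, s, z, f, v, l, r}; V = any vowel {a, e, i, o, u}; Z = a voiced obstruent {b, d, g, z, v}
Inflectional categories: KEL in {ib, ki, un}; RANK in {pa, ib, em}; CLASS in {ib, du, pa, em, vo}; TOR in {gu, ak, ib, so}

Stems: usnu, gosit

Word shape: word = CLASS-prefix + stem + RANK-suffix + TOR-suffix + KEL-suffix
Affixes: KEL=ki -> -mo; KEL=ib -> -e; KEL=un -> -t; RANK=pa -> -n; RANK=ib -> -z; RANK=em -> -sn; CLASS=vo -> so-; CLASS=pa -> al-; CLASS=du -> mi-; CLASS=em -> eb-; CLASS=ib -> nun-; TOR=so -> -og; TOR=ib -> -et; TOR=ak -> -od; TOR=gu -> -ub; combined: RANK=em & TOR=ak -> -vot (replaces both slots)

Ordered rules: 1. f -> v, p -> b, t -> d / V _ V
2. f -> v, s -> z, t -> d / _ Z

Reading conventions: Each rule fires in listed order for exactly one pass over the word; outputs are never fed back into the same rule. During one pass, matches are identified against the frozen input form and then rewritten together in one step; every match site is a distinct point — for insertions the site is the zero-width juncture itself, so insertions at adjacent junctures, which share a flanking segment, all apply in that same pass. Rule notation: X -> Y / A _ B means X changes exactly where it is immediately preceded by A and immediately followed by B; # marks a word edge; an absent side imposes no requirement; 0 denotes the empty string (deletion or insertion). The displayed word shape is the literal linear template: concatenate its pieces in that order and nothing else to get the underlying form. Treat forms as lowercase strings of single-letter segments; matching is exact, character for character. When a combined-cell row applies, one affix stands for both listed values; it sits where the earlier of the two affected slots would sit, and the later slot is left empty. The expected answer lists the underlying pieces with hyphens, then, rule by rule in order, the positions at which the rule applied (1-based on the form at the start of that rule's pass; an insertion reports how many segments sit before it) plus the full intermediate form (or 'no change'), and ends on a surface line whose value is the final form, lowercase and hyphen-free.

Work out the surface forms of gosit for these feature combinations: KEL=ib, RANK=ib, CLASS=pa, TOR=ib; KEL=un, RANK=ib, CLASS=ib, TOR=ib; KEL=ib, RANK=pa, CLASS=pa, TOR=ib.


cell KEL=ib, RANK=ib, CLASS=pa, TOR=ib:
underlying: al-gosit-z-et-e
1. f -> v, p -> b, t -> d / V _ V: fires at position(s) 10: algositzede
2. f -> v, s -> z, t -> d / _ Z: fires at position(s) 7: algosidzede
surface: algosidzede

cell KEL=un, RANK=ib, CLASS=ib, TOR=ib:
underlying: nun-gosit-z-et-t
1. f -> v, p -> b, t -> d / V _ V: no change
2. f -> v, s -> z, t -> d / _ Z: fires at position(s) 8: nungosidzett
surface: nungosidzett

cell KEL=ib, RANK=pa, CLASS=pa, TOR=ib:
underlying: al-gosit-n-et-e
1. f -> v, p -> b, t -> d / V _ V: fires at position(s) 10: algositnede
2. f -> v, s -> z, t -> d / _ Z: no change
surface: algositnede


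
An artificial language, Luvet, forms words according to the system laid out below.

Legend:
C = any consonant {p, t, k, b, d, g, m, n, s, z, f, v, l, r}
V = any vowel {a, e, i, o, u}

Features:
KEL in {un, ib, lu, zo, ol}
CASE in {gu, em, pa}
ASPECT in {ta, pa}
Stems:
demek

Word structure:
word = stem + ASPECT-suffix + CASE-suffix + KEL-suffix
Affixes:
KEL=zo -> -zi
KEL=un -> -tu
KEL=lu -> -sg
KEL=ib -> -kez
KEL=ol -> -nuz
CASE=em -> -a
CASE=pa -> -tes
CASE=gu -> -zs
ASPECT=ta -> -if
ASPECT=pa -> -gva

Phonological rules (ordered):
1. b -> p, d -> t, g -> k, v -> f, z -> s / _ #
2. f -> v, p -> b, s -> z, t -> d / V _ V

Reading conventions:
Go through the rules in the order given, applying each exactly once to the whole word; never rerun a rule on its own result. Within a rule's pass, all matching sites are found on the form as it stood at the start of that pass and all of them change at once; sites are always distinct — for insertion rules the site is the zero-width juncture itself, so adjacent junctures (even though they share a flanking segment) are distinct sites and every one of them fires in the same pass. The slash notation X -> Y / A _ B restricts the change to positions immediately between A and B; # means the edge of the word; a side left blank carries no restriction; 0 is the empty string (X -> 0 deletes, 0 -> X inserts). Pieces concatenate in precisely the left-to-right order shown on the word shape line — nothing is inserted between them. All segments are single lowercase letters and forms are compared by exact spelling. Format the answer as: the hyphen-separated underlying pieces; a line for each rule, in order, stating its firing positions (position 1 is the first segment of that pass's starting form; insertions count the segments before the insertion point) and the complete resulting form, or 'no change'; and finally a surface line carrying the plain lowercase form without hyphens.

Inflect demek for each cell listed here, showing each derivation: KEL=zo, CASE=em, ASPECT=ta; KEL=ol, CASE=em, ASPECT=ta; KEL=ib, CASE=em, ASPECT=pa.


cell KEL=zo, CASE=em, ASPECT=ta:
underlying: demek-if-a-zi
1. b -> p, d -> t, g -> k, v -> f, z -> s / _ #: no change
2. f -> v, p -> b, s -> z, t -> d / V _ V: fires at position(s) 7: demekivazi
surface: demekivazi

cell KEL=ol, CASE=em, ASPECT=ta:
underlying: demek-if-a-nuz
1. b -> p, d -> t, g -> k, v -> f, z -> s / _ #: fires at position(s) 11: demekifanus
2. f -> v, p -> b, s -> z, t -> d / V _ V: fires at position(s) 7: demekivanus
surface: demekivanus

cell KEL=ib, CASE=em, ASPECT=pa:
underlying: demek-gva-a-kez
1. b -> p, d -> t, g -> k, v -> f, z -> s / _ #: fires at position(s) 12: demekgvaakes
2. f -> v, p -> b, s -> z, t -> d / V _ V: no change
surface: demekgvaakes


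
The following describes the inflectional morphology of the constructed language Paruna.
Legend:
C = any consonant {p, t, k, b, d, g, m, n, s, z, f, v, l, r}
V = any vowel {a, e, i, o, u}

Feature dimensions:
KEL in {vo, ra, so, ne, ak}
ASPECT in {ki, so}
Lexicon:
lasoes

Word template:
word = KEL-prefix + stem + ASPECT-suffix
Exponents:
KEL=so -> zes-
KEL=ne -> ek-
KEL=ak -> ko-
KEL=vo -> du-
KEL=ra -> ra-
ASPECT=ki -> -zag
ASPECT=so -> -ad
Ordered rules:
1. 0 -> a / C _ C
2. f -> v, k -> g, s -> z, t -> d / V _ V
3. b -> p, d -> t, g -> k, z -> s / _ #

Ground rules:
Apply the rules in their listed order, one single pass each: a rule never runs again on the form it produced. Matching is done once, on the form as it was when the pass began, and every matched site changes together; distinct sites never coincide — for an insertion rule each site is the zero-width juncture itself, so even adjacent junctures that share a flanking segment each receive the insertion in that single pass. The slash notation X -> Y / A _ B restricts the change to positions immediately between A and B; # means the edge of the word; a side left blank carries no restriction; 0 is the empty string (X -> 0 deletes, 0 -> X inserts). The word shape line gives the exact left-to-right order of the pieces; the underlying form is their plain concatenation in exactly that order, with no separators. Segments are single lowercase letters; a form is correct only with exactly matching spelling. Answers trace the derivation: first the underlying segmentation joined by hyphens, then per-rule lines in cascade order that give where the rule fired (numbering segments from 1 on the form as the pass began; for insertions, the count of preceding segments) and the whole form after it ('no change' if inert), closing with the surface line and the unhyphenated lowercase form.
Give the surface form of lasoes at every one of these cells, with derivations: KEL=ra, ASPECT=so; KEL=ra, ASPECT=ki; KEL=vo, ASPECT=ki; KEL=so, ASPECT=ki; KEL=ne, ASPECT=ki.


cell KEL=ra, ASPECT=so:
underlying: ra-lasoes-ad
1. 0 -> a / C _ C: no change
2. f -> v, k -> g, s -> z, t -> d / V _ V: fires at position(s) 5, 8: ralazoezad
3. b -> p, d -> t, g -> k, z -> s / _ #: fires at position(s) 10: ralazoezat
surface: ralazoezat

cell KEL=ra, ASPECT=ki:
underlying: ra-lasoes-zag
1. 0 -> a / C _ C: inserts after position(s) 8: ralasoesazag
2. f -> v, k -> g, s -> z, t -> d / V _ V: fires at position(s) 5, 8: ralazoezazag
3. b -> p, d -> t, g -> k, z -> s / _ #: fires at position(s) 12: ralazoezazak
surface: ralazoezazak

cell KEL=vo, ASPECT=ki:
underlying: du-lasoes-zag
1. 0 -> a / C _ C: inserts after position(s) 8: dulasoesazag
2. f -> v, k -> g, s -> z, t -> d / V _ V: fires at position(s) 5, 8: dulazoezazag
3. b -> p, d -> t, g -> k, z -> s / _ #: fires at position(s) 12: dulazoezazak
surface: dulazoezazak

cell KEL=so, ASPECT=ki:
underlying: zes-lasoes-zag
1. 0 -> a / C _ C: inserts after position(s) 3, 9: zesalasoesazag
2. f -> v, k -> g, s -> z, t -> d / V _ V: fires at position(s) 3, 7, 10: zezalazoezazag
3. b -> p, d -> t, g -> k, z -> s / _ #: fires at position(s) 14: zezalazoezazak
surface: zezalazoezazak

cell KEL=ne, ASPECT=ki:
underlying: ek-lasoes-zag
1. 0 -> a / C _ C: inserts after position(s) 2, 8: ekalasoesazag
2. f -> v, k -> g, s -> z, t -> d / V _ V: fires at position(s) 2, 6, 9: egalazoezazag
3. b -> p, d -> t, g -> k, z -> s / _ #: fires at position(s) 13: egalazoezazak
surface: egalazoezazak


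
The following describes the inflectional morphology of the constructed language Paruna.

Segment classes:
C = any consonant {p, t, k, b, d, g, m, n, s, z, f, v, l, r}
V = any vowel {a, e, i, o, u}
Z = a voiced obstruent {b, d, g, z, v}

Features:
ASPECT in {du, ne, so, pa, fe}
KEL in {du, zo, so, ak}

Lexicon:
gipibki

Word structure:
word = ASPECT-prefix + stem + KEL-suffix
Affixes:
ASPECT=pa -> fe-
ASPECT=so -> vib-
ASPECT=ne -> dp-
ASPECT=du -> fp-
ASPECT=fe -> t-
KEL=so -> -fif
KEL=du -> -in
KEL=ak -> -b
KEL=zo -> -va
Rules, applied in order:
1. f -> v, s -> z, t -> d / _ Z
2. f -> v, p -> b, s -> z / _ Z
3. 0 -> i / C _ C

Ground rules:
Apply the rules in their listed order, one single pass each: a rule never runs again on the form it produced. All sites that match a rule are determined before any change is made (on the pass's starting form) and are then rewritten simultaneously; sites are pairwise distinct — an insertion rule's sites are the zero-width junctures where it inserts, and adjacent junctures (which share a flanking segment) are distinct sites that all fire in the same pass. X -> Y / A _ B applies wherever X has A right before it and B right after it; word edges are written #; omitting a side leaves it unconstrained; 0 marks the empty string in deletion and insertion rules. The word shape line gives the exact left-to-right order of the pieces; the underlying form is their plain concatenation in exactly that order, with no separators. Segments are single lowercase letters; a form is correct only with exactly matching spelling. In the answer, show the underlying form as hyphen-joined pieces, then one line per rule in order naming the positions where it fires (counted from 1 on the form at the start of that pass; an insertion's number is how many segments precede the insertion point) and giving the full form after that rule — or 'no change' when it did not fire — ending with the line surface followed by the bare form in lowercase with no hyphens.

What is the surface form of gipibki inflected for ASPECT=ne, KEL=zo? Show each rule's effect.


underlying: dp-gipibki-va
1. f -> v, s -> z, t -> d / _ Z: no change
2. f -> v, p -> b, s -> z / _ Z: fires at position(s) 2: dbgipibkiva
3. 0 -> i / C _ C: inserts after position(s) 1, 2, 7: dibigipibikiva
surface: dibigipibikiva


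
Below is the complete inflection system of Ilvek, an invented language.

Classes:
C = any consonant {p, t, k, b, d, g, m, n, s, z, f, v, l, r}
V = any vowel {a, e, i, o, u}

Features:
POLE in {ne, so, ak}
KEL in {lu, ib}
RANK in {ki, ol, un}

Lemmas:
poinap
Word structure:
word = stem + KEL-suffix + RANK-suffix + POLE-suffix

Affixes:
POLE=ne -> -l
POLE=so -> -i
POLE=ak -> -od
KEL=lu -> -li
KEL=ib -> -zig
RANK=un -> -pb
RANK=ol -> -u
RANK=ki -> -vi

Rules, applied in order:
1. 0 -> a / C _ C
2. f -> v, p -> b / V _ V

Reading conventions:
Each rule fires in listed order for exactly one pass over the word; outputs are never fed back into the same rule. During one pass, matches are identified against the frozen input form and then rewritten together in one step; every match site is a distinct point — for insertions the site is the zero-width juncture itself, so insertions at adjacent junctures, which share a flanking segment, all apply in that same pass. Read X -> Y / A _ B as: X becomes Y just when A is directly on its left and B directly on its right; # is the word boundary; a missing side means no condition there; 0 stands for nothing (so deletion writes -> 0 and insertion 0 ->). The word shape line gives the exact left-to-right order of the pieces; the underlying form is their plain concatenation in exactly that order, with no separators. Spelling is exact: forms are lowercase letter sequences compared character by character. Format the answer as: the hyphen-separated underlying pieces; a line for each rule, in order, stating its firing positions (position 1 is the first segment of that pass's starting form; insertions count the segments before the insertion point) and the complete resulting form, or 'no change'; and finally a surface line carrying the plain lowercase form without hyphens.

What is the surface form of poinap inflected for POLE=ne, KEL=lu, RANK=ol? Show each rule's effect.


underlying: poinap-li-u-l
1. 0 -> a / C _ C: inserts after position(s) 6: poinapaliul
2. f -> v, p -> b / V _ V: fires at position(s) 6: poinabaliul
surface: poinabaliul


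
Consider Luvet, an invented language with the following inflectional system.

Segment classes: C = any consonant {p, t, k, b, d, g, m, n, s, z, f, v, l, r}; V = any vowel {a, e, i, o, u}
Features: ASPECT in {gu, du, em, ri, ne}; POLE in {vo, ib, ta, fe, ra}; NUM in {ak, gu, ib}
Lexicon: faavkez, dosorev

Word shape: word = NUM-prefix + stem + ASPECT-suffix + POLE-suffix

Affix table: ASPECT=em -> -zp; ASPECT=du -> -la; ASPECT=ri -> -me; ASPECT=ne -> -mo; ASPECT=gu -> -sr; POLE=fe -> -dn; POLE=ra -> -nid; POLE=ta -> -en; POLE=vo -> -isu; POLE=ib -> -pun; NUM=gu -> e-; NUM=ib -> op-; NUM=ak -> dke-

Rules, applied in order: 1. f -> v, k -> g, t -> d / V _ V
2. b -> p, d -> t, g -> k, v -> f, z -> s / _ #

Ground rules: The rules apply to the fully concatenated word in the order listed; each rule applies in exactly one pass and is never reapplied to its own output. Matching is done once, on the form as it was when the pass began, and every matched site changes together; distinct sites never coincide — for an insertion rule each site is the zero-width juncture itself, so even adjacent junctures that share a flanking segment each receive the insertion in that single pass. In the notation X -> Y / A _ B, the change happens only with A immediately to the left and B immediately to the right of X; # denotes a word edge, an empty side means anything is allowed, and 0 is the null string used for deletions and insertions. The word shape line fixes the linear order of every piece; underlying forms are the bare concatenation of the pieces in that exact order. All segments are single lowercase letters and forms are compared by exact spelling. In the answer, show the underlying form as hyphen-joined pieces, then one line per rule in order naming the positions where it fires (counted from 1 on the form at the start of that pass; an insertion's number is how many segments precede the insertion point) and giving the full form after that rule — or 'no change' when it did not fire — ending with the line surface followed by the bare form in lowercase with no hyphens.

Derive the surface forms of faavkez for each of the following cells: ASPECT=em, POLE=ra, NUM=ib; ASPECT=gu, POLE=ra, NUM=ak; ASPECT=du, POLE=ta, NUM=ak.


cell ASPECT=em, POLE=ra, NUM=ib:
underlying: op-faavkez-zp-nid
1. f -> v, k -> g, t -> d / V _ V: no change
2. b -> p, d -> t, g -> k, v -> f, z -> s / _ #: fires at position(s) 14: opfaavkezzpnit
surface: opfaavkezzpnit

cell ASPECT=gu, POLE=ra, NUM=ak:
underlying: dke-faavkez-sr-nid
1. f -> v, k -> g, t -> d / V _ V: fires at position(s) 4: dkevaavkezsrnid
2. b -> p, d -> t, g -> k, v -> f, z -> s / _ #: fires at position(s) 15: dkevaavkezsrnit
surface: dkevaavkezsrnit

cell ASPECT=du, POLE=ta, NUM=ak:
underlying: dke-faavkez-la-en
1. f -> v, k -> g, t -> d / V _ V: fires at position(s) 4: dkevaavkezlaen
2. b -> p, d -> t, g -> k, v -> f, z -> s / _ #: no change
surface: dkevaavkezlaen


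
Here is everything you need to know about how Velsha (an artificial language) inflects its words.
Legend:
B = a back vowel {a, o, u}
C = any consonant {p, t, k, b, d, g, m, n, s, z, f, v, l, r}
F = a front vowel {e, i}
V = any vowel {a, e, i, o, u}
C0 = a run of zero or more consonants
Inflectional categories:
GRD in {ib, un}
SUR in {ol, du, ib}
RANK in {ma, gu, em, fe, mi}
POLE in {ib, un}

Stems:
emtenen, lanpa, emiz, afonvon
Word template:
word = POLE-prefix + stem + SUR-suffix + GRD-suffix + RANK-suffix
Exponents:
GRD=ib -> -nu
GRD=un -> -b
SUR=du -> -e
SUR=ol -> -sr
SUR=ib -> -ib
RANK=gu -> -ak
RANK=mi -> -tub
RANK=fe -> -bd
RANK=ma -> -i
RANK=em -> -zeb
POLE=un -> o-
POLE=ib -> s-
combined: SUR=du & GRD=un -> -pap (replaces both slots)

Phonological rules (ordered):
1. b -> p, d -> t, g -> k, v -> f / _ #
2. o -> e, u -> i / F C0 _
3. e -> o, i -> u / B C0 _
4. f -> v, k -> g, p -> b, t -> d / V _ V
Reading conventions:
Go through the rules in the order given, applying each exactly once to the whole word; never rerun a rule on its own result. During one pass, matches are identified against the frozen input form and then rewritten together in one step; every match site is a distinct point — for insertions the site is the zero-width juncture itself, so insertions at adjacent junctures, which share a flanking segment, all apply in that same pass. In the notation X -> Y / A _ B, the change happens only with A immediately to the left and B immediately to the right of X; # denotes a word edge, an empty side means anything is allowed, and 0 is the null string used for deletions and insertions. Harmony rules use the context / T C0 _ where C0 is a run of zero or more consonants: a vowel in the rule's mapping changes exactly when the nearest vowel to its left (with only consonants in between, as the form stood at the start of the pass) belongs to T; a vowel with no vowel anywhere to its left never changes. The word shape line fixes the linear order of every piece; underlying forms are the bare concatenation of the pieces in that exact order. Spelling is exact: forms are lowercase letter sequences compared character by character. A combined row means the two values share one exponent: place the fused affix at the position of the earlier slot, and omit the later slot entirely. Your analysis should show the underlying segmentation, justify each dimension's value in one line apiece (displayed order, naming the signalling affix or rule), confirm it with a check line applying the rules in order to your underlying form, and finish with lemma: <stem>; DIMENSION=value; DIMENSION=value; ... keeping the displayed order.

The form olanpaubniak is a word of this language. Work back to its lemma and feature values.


underlying: o-lanpa-ib-nu-ak
GRD=ib - signalled by the affix -nu
SUR=ib - signalled by the affix -ib
RANK=gu - signalled by the affix -ak
POLE=un - signalled by the affix o-
check: olanpaibnuak -> olanpaibnuak -> olanpaibniak -> olanpaubniak -> olanpaubniak
lemma: lanpa; GRD=ib; SUR=ib; RANK=gu; POLE=un
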